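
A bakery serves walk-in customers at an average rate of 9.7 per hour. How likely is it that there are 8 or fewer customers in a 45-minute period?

Over the interval, μ = 9.7 × 0.75 = 7.275 (a 45-minute period = 0.75 hours).
P(N ≤ 8) = Σ_{j=0}^{8} e^(−μ) μ^j/j! ≈ 0.6926.

0.6926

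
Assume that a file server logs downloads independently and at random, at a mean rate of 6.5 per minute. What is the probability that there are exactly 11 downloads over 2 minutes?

Over the interval, μ = 6.5 × 2 = 13 (2 minutes).
P(N = 11) = e^(−μ) μ^11/11! = e^(−13) · 13^11/39916800 ≈ 0.1015.

0.1015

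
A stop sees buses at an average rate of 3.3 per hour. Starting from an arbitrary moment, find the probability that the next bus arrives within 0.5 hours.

0.8080

Inter-arrival times are exponential with rate λ = 3.3 per hour.
P(T ≤ 0.5) = 1 − e^(−λt) = 1 − e^(−3.3 × 0.5) = 1 − e^(−1.65) ≈ 0.8080.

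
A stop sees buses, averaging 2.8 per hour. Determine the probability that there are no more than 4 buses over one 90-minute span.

Over the interval, μ = 2.8 × 1.5 = 4.2 (a 90-minute span = 1.5 hours).
P(N ≤ 4) = Σ_{j=0}^{4} e^(−μ) μ^j/j! ≈ 0.5898.

0.5898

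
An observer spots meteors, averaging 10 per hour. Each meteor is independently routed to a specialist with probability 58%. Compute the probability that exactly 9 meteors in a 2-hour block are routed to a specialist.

Thinning: the meteors that are routed to a specialist themselves form a Poisson process with rate 0.58 × 10 = 5.8 per hour.
Over the interval, μ = 5.8 × 2 = 11.6 (a 2-hour block = 2 hours).
P(N = 9) = e^(−11.6) · 11.6^9/9! ≈ 0.0961.

0.0961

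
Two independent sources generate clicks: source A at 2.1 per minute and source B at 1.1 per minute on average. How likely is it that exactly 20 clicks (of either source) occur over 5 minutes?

Independent Poisson processes superpose: combined rate λ = 2.1 + 1.1 = 3.2 per minute.
Over the interval, μ = 3.2 × 5 = 16 (5 minutes).
P(N = 20) = e^(−16) · 16^20/20! ≈ 0.0559.

0.0559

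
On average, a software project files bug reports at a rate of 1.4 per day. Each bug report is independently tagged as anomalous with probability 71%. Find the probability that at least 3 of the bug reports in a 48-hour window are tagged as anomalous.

0.3201

Thinning: the bug reports that are tagged as anomalous themselves form a Poisson process with rate 0.71 × 1.4 = 0.994 per day.
Over the interval, μ = 0.994 × 2 = 1.988 (a 48-hour window = 2 days).
P(N ≥ 3) = 1 − P(N ≤ 2) ≈ 0.3201.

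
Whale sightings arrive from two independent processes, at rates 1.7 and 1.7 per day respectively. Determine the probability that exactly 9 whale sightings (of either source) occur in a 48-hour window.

0.0954

Independent Poisson processes superpose: combined rate λ = 1.7 + 1.7 = 3.4 per day.
Over the interval, μ = 3.4 × 2 = 6.8 (a 48-hour window = 2 days).
P(N = 9) = e^(−6.8) · 6.8^9/9! ≈ 0.0954.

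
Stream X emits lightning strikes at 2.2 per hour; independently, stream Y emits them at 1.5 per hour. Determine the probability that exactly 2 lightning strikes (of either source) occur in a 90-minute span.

0.0599

Independent Poisson processes superpose: combined rate λ = 2.2 + 1.5 = 3.7 per hour.
Over the interval, μ = 3.7 × 1.5 = 5.55 (a 90-minute span = 1.5 hours).
P(N = 2) = e^(−5.55) · 5.55^2/2! ≈ 0.0599.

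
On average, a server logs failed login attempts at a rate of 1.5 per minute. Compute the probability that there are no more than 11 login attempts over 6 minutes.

Over the interval, μ = 1.5 × 6 = 9 (6 minutes).
P(N ≤ 11) = Σ_{j=0}^{11} e^(−μ) μ^j/j! ≈ 0.8030.

0.8030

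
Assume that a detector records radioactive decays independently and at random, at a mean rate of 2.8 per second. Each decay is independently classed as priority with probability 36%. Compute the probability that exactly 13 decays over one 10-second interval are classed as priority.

0.0746

Thinning: the decays that are classed as priority themselves form a Poisson process with rate 0.36 × 2.8 = 1.008 per second.
Over the interval, μ = 1.008 × 10 = 10.08 (a 10-second interval = 10 seconds).
P(N = 13) = e^(−10.08) · 10.08^13/13! ≈ 0.0746.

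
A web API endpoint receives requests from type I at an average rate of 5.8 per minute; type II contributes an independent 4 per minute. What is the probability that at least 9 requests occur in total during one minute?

Independent Poisson processes superpose: combined rate λ = 5.8 + 4 = 9.8 per minute.
So μ = 9.8.
P(N ≥ 9) = 1 − P(N ≤ 8) ≈ 0.6442.

0.6442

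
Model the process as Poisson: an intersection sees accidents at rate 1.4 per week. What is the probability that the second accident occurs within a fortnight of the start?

Over the interval, μ = 1.4 × 2 = 2.8 (a fortnight = 2 weeks).
The second arrival falls in the interval iff at least 2 events occur there: P(S_2 ≤ t) = P(N ≥ 2) = 1 − P(N ≤ 1) ≈ 0.7689.

0.7689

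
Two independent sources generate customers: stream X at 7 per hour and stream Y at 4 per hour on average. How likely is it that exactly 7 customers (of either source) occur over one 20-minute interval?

0.0452

Independent Poisson processes superpose: combined rate λ = 7 + 4 = 11 per hour.
Over the interval, μ = 11 × 1/3 ≈ 3.66667 (a 20-minute interval = 1/3 hours).
P(N = 7) = e^(−3.66667) · 3.66667^7/7! ≈ 0.0452.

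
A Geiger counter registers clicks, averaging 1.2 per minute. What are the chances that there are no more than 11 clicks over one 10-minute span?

Over the interval, μ = 1.2 × 10 = 12 (a 10-minute span = 10 minutes).
P(N ≤ 11) = Σ_{j=0}^{11} e^(−μ) μ^j/j! ≈ 0.4616.

0.4616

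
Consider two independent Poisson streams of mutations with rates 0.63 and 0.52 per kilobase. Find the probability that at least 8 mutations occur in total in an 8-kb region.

Independent Poisson processes superpose: combined rate λ = 0.63 + 0.52 = 1.15 per kilobase.
Over the interval, μ = 1.15 × 8 = 9.2 (an 8-kb region = 8 kilobases).
P(N ≥ 8) = 1 − P(N ≤ 7) ≈ 0.6990.

0.6990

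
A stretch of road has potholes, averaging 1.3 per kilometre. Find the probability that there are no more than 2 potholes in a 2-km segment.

0.5184

Over the interval, μ = 1.3 × 2 = 2.6 (a 2-km segment = 2 kilometres).
P(N ≤ 2) = Σ_{j=0}^{2} e^(−μ) μ^j/j! ≈ 0.5184.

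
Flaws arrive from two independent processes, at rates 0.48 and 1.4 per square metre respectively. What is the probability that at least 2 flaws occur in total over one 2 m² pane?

Independent Poisson processes superpose: combined rate λ = 0.48 + 1.4 = 1.88 per square metre.
Over the interval, μ = 1.88 × 2 = 3.76 (a 2 m² pane = 2 square metres).
P(N ≥ 2) = 1 − P(N ≤ 1) ≈ 0.8892.

0.8892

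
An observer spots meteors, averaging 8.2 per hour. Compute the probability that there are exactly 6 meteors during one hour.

0.1160

With mean μ = 8.2 per hour,
P(N = 6) = e^(−μ) μ^6/6! = e^(−8.2) · 8.2^6/720 ≈ 0.1160.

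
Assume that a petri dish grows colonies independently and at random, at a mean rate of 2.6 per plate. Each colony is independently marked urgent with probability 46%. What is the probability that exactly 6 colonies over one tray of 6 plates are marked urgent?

Thinning: the colonies that are marked urgent themselves form a Poisson process with rate 0.46 × 2.6 = 1.196 per plate.
Over the interval, μ = 1.196 × 6 = 7.176 (a tray of 6 plates = 6 plates).
P(N = 6) = e^(−7.176) · 7.176^6/6! ≈ 0.1450.

0.1450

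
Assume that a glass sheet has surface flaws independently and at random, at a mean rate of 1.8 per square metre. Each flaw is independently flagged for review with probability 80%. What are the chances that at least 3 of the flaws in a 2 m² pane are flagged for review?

Thinning: the flaws that are flagged for review themselves form a Poisson process with rate 0.8 × 1.8 = 1.44 per square metre.
Over the interval, μ = 1.44 × 2 = 2.88 (a 2 m² pane = 2 square metres).
P(N ≥ 3) = 1 − P(N ≤ 2) ≈ 0.5494.

0.5494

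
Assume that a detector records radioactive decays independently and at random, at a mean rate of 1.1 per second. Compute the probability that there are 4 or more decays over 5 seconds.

Over the interval, μ = 1.1 × 5 = 5.5 (5 seconds).
P(N ≥ 4) = 1 − P(N ≤ 3) = 1 − Σ_{j=0}^{3} e^(−μ) μ^j/j! ≈ 0.7983.

0.7983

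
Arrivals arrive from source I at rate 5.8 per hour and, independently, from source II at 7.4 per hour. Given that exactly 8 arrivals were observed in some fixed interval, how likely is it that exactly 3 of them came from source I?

0.2631

Given the total, each event is independently from source I with probability p = λ_I/(λ_I+λ_II) = 5.8/13.2 ≈ 0.4394.
So K ~ Binomial(8, 5.8/13.2): P(K = 3) = C(8,3) · (5.8/13.2)^3 · (7.4/13.2)^5 ≈ 0.2631.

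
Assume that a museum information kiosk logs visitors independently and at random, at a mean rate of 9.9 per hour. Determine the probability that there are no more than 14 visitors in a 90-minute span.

0.4811

Over the interval, μ = 9.9 × 1.5 = 14.85 (a 90-minute span = 1.5 hours).
P(N ≤ 14) = Σ_{j=0}^{14} e^(−μ) μ^j/j! ≈ 0.4811.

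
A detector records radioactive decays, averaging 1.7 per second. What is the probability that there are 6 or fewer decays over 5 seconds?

0.2562

Over the interval, μ = 1.7 × 5 = 8.5 (5 seconds).
P(N ≤ 6) = Σ_{j=0}^{6} e^(−μ) μ^j/j! ≈ 0.2562.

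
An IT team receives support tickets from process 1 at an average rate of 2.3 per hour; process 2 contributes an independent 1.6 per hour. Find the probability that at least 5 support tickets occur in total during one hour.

0.3516

Independent Poisson processes superpose: combined rate λ = 2.3 + 1.6 = 3.9 per hour.
So μ = 3.9.
P(N ≥ 5) = 1 − P(N ≤ 4) ≈ 0.3516.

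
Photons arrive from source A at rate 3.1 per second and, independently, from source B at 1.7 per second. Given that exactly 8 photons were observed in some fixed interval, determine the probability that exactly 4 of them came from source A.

Given the total, each event is independently from source A with probability p = λ_A/(λ_A+λ_B) = 3.1/4.8 ≈ 0.6458.
So K ~ Binomial(8, 3.1/4.8): P(K = 4) = C(8,4) · (3.1/4.8)^4 · (1.7/4.8)^4 ≈ 0.1916.

0.1916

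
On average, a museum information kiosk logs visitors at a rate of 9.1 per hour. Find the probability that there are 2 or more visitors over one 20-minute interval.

0.8058

Over the interval, μ = 9.1 × 1/3 ≈ 3.03333 (a 20-minute interval = 1/3 hours).
P(N ≥ 2) = 1 − P(N ≤ 1) = 1 − Σ_{j=0}^{1} e^(−μ) μ^j/j! ≈ 0.8058.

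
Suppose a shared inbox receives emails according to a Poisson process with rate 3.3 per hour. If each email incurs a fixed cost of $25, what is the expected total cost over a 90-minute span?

E[N] = 3.3 × 1.5 = 4.95 (a 90-minute span = 1.5 hours); E[cost] = 4.95 × $25 = $123.75.

$123.75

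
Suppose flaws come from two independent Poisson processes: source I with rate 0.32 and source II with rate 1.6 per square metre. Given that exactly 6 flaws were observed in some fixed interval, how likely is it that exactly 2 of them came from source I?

Given the total, each event is independently from source I with probability p = λ_I/(λ_I+λ_II) = 0.32/1.92 ≈ 0.1667.
So K ~ Binomial(6, 0.32/1.92): P(K = 2) = C(6,2) · (0.32/1.92)^2 · (1.6/1.92)^4 ≈ 0.2009.

0.2009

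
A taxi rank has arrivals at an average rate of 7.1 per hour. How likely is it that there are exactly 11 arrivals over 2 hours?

0.0807

Over the interval, μ = 7.1 × 2 = 14.2 (2 hours).
P(N = 11) = e^(−μ) μ^11/11! = e^(−14.2) · 14.2^11/39916800 ≈ 0.0807.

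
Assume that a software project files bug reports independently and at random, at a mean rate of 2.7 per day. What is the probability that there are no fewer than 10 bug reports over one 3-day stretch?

Over the interval, μ = 2.7 × 3 = 8.1 (a 3-day stretch = 3 days).
P(N ≥ 10) = 1 − P(N ≤ 9) = 1 − Σ_{j=0}^{9} e^(−μ) μ^j/j! ≈ 0.2959.

0.2959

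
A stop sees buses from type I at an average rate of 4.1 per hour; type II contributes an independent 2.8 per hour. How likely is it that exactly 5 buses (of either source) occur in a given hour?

0.1314

Independent Poisson processes superpose: combined rate λ = 4.1 + 2.8 = 6.9 per hour.
So μ = 6.9.
P(N = 5) = e^(−6.9) · 6.9^5/5! ≈ 0.1314.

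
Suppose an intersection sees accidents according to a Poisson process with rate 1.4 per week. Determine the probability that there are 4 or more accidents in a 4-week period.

0.8094

Over the interval, μ = 1.4 × 4 = 5.6 (a 4-week period = 4 weeks).
P(N ≥ 4) = 1 − P(N ≤ 3) = 1 − Σ_{j=0}^{3} e^(−μ) μ^j/j! ≈ 0.8094.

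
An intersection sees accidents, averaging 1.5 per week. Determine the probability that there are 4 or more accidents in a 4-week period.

0.8488

Over the interval, μ = 1.5 × 4 = 6 (a 4-week period = 4 weeks).
P(N ≥ 4) = 1 − P(N ≤ 3) = 1 − Σ_{j=0}^{3} e^(−μ) μ^j/j! ≈ 0.8488.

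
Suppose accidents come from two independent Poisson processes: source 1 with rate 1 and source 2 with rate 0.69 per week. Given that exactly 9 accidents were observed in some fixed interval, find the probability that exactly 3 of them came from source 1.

Given the total, each event is independently from source 1 with probability p = λ_1/(λ_1+λ_2) = 1/1.69 ≈ 0.5917.
So K ~ Binomial(9, 1/1.69): P(K = 3) = C(9,3) · (1/1.69)^3 · (0.69/1.69)^6 ≈ 0.0806.

0.0806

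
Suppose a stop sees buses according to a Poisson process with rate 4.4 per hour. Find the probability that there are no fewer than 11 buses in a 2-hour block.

0.2706

Over the interval, μ = 4.4 × 2 = 8.8 (a 2-hour block = 2 hours).
P(N ≥ 11) = 1 − P(N ≤ 10) = 1 − Σ_{j=0}^{10} e^(−μ) μ^j/j! ≈ 0.2706.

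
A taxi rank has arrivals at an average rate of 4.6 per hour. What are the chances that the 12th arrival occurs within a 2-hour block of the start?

Over the interval, μ = 4.6 × 2 = 9.2 (a 2-hour block = 2 hours).
The 12th arrival falls in the interval iff at least 12 events occur there: P(S_12 ≤ t) = P(N ≥ 12) = 1 − P(N ≤ 11) ≈ 0.2168.

0.2168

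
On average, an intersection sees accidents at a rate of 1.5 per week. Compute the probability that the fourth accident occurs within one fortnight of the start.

0.3528

Over the interval, μ = 1.5 × 2 = 3 (a fortnight = 2 weeks).
The fourth arrival falls in the interval iff at least 4 events occur there: P(S_4 ≤ t) = P(N ≥ 4) = 1 − P(N ≤ 3) ≈ 0.3528.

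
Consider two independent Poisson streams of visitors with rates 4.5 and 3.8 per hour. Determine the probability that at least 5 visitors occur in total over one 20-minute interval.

0.1472

Independent Poisson processes superpose: combined rate λ = 4.5 + 3.8 = 8.3 per hour.
Over the interval, μ = 8.3 × 1/3 ≈ 2.76667 (a 20-minute interval = 1/3 hours).
P(N ≥ 5) = 1 − P(N ≤ 4) ≈ 0.1472.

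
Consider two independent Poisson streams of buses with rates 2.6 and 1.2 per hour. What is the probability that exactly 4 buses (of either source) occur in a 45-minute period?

Independent Poisson processes superpose: combined rate λ = 2.6 + 1.2 = 3.8 per hour.
Over the interval, μ = 3.8 × 0.75 = 2.85 (a 45-minute period = 0.75 hours).
P(N = 4) = e^(−2.85) · 2.85^4/4! ≈ 0.1590.

0.1590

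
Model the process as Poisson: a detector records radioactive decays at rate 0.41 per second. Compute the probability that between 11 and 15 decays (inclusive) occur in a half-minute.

0.5053

Over the interval, μ = 0.41 × 30 = 12.3 (a half-minute = 30 seconds).
P(11 ≤ N ≤ 15) = Σ_{j=11}^{15} e^(−12.3) · 12.3^j/j! ≈ 0.5053.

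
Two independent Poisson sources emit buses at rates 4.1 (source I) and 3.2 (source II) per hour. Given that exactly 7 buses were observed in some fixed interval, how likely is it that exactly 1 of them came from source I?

Given the total, each event is independently from source I with probability p = λ_I/(λ_I+λ_II) = 4.1/7.3 ≈ 0.5616.
So K ~ Binomial(7, 4.1/7.3): P(K = 1) = C(7,1) · (4.1/7.3)^1 · (3.2/7.3)^6 ≈ 0.0279.

0.0279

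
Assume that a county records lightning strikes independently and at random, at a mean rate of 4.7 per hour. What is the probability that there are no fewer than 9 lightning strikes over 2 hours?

Over the interval, μ = 4.7 × 2 = 9.4 (2 hours).
P(N ≥ 9) = 1 − P(N ≤ 8) = 1 − Σ_{j=0}^{8} e^(−μ) μ^j/j! ≈ 0.5958.

0.5958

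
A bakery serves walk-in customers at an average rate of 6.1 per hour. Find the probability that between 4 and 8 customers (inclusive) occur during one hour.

With mean μ = 6.1 per hour,
P(4 ≤ N ≤ 8) = Σ_{j=4}^{8} e^(−6.1) · 6.1^j/j! ≈ 0.6942.

0.6942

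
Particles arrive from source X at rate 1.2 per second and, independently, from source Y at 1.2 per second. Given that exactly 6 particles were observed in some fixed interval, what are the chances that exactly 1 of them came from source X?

0.0938

Given the total, each event is independently from source X with probability p = λ_X/(λ_X+λ_Y) = 1.2/2.4 = 0.5000.
So K ~ Binomial(6, 1.2/2.4): P(K = 1) = C(6,1) · (1.2/2.4)^1 · (1.2/2.4)^5 ≈ 0.0938.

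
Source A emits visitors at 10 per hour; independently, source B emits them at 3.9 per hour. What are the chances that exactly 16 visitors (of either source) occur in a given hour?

0.0853

Independent Poisson processes superpose: combined rate λ = 10 + 3.9 = 13.9 per hour.
So μ = 13.9.
P(N = 16) = e^(−13.9) · 13.9^16/16! ≈ 0.0853.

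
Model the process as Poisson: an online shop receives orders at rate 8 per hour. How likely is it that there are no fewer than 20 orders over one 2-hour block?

0.1878

Over the interval, μ = 8 × 2 = 16 (a 2-hour block = 2 hours).
P(N ≥ 20) = 1 − P(N ≤ 19) = 1 − Σ_{j=0}^{19} e^(−μ) μ^j/j! ≈ 0.1878.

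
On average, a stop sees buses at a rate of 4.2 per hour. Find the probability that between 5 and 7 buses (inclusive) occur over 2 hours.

0.3197

Over the interval, μ = 4.2 × 2 = 8.4 (2 hours).
P(5 ≤ N ≤ 7) = Σ_{j=5}^{7} e^(−8.4) · 8.4^j/j! ≈ 0.3197.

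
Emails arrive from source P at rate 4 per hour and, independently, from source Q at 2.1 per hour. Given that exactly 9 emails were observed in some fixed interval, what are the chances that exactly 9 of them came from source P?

Given the total, each event is independently from source P with probability p = λ_P/(λ_P+λ_Q) = 4/6.1 ≈ 0.6557.
So K ~ Binomial(9, 4/6.1): P(K = 9) = C(9,9) · (4/6.1)^9 · (2.1/6.1)^0 ≈ 0.0224.

0.0224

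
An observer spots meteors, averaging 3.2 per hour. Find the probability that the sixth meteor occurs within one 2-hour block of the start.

Over the interval, μ = 3.2 × 2 = 6.4 (a 2-hour block = 2 hours).
The sixth arrival falls in the interval iff at least 6 events occur there: P(S_6 ≤ t) = P(N ≥ 6) = 1 − P(N ≤ 5) ≈ 0.6163.

0.6163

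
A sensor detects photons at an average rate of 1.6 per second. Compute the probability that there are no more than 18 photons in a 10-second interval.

Over the interval, μ = 1.6 × 10 = 16 (a 10-second interval = 10 seconds).
P(N ≤ 18) = Σ_{j=0}^{18} e^(−μ) μ^j/j! ≈ 0.7423.

0.7423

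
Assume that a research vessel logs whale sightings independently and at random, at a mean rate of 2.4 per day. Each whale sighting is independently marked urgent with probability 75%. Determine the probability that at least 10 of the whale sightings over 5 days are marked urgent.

Thinning: the whale sightings that are marked urgent themselves form a Poisson process with rate 0.75 × 2.4 = 1.8 per day.
Over the interval, μ = 1.8 × 5 = 9 (5 days).
P(N ≥ 10) = 1 − P(N ≤ 9) ≈ 0.4126.

0.4126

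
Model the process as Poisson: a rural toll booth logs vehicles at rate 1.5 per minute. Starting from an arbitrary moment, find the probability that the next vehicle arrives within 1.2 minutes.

Inter-arrival times are exponential with rate λ = 1.5 per minute.
P(T ≤ 1.2) = 1 − e^(−λt) = 1 − e^(−1.5 × 1.2) = 1 − e^(−1.8) ≈ 0.8347.

0.8347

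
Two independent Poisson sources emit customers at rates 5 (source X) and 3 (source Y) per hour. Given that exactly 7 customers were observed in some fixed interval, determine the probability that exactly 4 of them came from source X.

0.2816

Given the total, each event is independently from source X with probability p = λ_X/(λ_X+λ_Y) = 5/8 = 0.6250.
So K ~ Binomial(7, 5/8): P(K = 4) = C(7,4) · (5/8)^4 · (3/8)^3 ≈ 0.2816.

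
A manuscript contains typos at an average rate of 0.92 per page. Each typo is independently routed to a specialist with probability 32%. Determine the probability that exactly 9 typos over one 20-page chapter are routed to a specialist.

0.0650

Thinning: the typos that are routed to a specialist themselves form a Poisson process with rate 0.32 × 0.92 = 0.2944 per page.
Over the interval, μ = 0.2944 × 20 = 5.888 (a 20-page chapter = 20 pages).
P(N = 9) = e^(−5.888) · 5.888^9/9! ≈ 0.0650.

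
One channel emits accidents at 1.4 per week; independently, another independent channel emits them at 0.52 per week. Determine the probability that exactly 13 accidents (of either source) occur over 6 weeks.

0.1004

Independent Poisson processes superpose: combined rate λ = 1.4 + 0.52 = 1.92 per week.
Over the interval, μ = 1.92 × 6 = 11.52 (6 weeks).
P(N = 13) = e^(−11.52) · 11.52^13/13! ≈ 0.1004.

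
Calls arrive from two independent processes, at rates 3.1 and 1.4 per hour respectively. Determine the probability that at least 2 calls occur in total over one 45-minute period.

Independent Poisson processes superpose: combined rate λ = 3.1 + 1.4 = 4.5 per hour.
Over the interval, μ = 4.5 × 0.75 = 3.375 (a 45-minute period = 0.75 hours).
P(N ≥ 2) = 1 − P(N ≤ 1) ≈ 0.8503.

0.8503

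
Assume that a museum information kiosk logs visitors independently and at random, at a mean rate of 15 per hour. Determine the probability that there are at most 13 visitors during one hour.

With mean μ = 15 per hour,
P(N ≤ 13) = Σ_{j=0}^{13} e^(−μ) μ^j/j! ≈ 0.3632.

0.3632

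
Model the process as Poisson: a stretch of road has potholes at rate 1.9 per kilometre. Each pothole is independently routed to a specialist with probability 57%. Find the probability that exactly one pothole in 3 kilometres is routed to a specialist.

Thinning: the potholes that are routed to a specialist themselves form a Poisson process with rate 0.57 × 1.9 = 1.083 per kilometre.
Over the interval, μ = 1.083 × 3 = 3.249 (3 kilometres).
P(N = 1) = e^(−3.249) · 3.249^1/1! ≈ 0.1261.

0.1261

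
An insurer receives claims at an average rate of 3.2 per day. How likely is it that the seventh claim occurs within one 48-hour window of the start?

Over the interval, μ = 3.2 × 2 = 6.4 (a 48-hour window = 2 days).
The seventh arrival falls in the interval iff at least 7 events occur there: P(S_7 ≤ t) = P(N ≥ 7) = 1 − P(N ≤ 6) ≈ 0.4577.

0.4577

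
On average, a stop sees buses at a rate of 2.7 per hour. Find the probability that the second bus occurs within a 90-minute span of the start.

Over the interval, μ = 2.7 × 1.5 = 4.05 (a 90-minute span = 1.5 hours).
The second arrival falls in the interval iff at least 2 events occur there: P(S_2 ≤ t) = P(N ≥ 2) = 1 − P(N ≤ 1) ≈ 0.9120.

0.9120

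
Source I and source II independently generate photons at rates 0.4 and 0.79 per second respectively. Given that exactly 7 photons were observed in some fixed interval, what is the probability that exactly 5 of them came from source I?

Given the total, each event is independently from source I with probability p = λ_I/(λ_I+λ_II) = 0.4/1.19 ≈ 0.3361.
So K ~ Binomial(7, 0.4/1.19): P(K = 5) = C(7,5) · (0.4/1.19)^5 · (0.79/1.19)^2 ≈ 0.0397.

0.0397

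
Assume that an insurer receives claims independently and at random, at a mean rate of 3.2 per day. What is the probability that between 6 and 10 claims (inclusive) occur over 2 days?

Over the interval, μ = 3.2 × 2 = 6.4 (2 days).
P(6 ≤ N ≤ 10) = Σ_{j=6}^{10} e^(−6.4) · 6.4^j/j! ≈ 0.5548.

0.5548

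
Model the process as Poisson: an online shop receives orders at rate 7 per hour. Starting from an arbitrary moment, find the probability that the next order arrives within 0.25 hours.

0.8262

Inter-arrival times are exponential with rate λ = 7 per hour.
P(T ≤ 0.25) = 1 − e^(−λt) = 1 − e^(−7 × 0.25) = 1 − e^(−1.75) ≈ 0.8262.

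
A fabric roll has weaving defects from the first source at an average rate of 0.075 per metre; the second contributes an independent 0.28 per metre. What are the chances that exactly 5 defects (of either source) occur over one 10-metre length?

0.1350

Independent Poisson processes superpose: combined rate λ = 0.075 + 0.28 = 0.355 per metre.
Over the interval, μ = 0.355 × 10 = 3.55 (a 10-metre length = 10 metres).
P(N = 5) = e^(−3.55) · 3.55^5/5! ≈ 0.1350.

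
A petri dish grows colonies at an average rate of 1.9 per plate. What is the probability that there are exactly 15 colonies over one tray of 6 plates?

0.0611

Over the interval, μ = 1.9 × 6 = 11.4 (a tray of 6 plates = 6 plates).
P(N = 15) = e^(−μ) μ^15/15! = e^(−11.4) · 11.4^15/1307674368000 ≈ 0.0611.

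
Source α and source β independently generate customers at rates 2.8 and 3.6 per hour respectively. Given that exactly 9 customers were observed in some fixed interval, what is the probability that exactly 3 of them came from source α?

Given the total, each event is independently from source α with probability p = λ_α/(λ_α+λ_β) = 2.8/6.4 = 0.4375.
So K ~ Binomial(9, 2.8/6.4): P(K = 3) = C(9,3) · (2.8/6.4)^3 · (3.6/6.4)^6 ≈ 0.2228.

0.2228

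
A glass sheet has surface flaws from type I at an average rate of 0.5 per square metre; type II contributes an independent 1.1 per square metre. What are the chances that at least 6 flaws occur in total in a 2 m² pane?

Independent Poisson processes superpose: combined rate λ = 0.5 + 1.1 = 1.6 per square metre.
Over the interval, μ = 1.6 × 2 = 3.2 (a 2 m² pane = 2 square metres).
P(N ≥ 6) = 1 − P(N ≤ 5) ≈ 0.1054.

0.1054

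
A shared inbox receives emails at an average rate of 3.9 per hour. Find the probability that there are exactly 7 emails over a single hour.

With mean μ = 3.9 per hour,
P(N = 7) = e^(−μ) μ^7/7! = e^(−3.9) · 3.9^7/5040 ≈ 0.0551.

0.0551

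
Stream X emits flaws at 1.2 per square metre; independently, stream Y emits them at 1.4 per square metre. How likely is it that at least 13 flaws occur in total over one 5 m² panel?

Independent Poisson processes superpose: combined rate λ = 1.2 + 1.4 = 2.6 per square metre.
Over the interval, μ = 2.6 × 5 = 13 (a 5 m² panel = 5 square metres).
P(N ≥ 13) = 1 − P(N ≤ 12) ≈ 0.5369.

0.5369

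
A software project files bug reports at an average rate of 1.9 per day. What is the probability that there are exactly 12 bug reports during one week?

0.1071

Over the interval, μ = 1.9 × 7 = 13.3 (a week = 7 days).
P(N = 12) = e^(−μ) μ^12/12! = e^(−13.3) · 13.3^12/479001600 ≈ 0.1071.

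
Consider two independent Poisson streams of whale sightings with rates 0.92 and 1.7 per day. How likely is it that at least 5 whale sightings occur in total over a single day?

0.1254

Independent Poisson processes superpose: combined rate λ = 0.92 + 1.7 = 2.62 per day.
So μ = 2.62.
P(N ≥ 5) = 1 − P(N ≤ 4) ≈ 0.1254.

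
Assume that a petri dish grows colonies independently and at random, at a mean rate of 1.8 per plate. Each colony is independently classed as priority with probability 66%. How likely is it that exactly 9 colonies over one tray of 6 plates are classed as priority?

0.1050

Thinning: the colonies that are classed as priority themselves form a Poisson process with rate 0.66 × 1.8 = 1.188 per plate.
Over the interval, μ = 1.188 × 6 = 7.128 (a tray of 6 plates = 6 plates).
P(N = 9) = e^(−7.128) · 7.128^9/9! ≈ 0.1050.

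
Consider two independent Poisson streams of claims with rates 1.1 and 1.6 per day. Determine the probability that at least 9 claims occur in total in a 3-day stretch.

Independent Poisson processes superpose: combined rate λ = 1.1 + 1.6 = 2.7 per day.
Over the interval, μ = 2.7 × 3 = 8.1 (a 3-day stretch = 3 days).
P(N ≥ 9) = 1 − P(N ≤ 8) ≈ 0.4214.

0.4214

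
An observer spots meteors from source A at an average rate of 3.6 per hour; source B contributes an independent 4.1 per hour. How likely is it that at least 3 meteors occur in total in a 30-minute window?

Independent Poisson processes superpose: combined rate λ = 3.6 + 4.1 = 7.7 per hour.
Over the interval, μ = 7.7 × 0.5 = 3.85 (a 30-minute window = 0.5 hours).
P(N ≥ 3) = 1 − P(N ≤ 2) ≈ 0.7391.

0.7391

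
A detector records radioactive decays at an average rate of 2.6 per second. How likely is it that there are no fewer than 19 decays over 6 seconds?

0.2253

Over the interval, μ = 2.6 × 6 = 15.6 (6 seconds).
P(N ≥ 19) = 1 − P(N ≤ 18) = 1 − Σ_{j=0}^{18} e^(−μ) μ^j/j! ≈ 0.2253.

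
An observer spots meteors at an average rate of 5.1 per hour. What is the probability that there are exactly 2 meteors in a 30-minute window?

Over the interval, μ = 5.1 × 0.5 = 2.55 (a 30-minute window = 0.5 hours).
P(N = 2) = e^(−μ) μ^2/2! = e^(−2.55) · 2.55^2/2 ≈ 0.2539.

0.2539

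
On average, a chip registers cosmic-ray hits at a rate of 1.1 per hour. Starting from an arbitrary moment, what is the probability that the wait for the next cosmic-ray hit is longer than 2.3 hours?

0.0797

The wait for the next event is exponential with rate λ = 1.1 per hour.
P(T > 2.3) = e^(−λt) = e^(−1.1 × 2.3) = e^(−2.53) ≈ 0.0797.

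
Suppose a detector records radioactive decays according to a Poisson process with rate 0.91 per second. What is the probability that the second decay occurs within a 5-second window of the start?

0.9414

Over the interval, μ = 0.91 × 5 = 4.55 (a 5-second window = 5 seconds).
The second arrival falls in the interval iff at least 2 events occur there: P(S_2 ≤ t) = P(N ≥ 2) = 1 − P(N ≤ 1) ≈ 0.9414.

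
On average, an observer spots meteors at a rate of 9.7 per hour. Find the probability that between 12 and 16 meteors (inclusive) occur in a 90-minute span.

Over the interval, μ = 9.7 × 1.5 = 14.55 (a 90-minute span = 1.5 hours).
P(12 ≤ N ≤ 16) = Σ_{j=12}^{16} e^(−14.55) · 14.55^j/j! ≈ 0.4902.

0.4902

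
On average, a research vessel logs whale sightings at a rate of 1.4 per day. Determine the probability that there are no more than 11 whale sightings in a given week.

0.7193

Over the interval, μ = 1.4 × 7 = 9.8 (a week = 7 days).
P(N ≤ 11) = Σ_{j=0}^{11} e^(−μ) μ^j/j! ≈ 0.7193.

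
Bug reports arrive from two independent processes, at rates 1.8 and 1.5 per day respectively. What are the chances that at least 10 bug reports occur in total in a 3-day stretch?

Independent Poisson processes superpose: combined rate λ = 1.8 + 1.5 = 3.3 per day.
Over the interval, μ = 3.3 × 3 = 9.9 (a 3-day stretch = 3 days).
P(N ≥ 10) = 1 − P(N ≤ 9) ≈ 0.5295.

0.5295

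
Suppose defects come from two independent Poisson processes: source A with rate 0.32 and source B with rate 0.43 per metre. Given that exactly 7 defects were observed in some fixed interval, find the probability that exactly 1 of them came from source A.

Given the total, each event is independently from source A with probability p = λ_A/(λ_A+λ_B) = 0.32/0.75 ≈ 0.4267.
So K ~ Binomial(7, 0.32/0.75): P(K = 1) = C(7,1) · (0.32/0.75)^1 · (0.43/0.75)^6 ≈ 0.1061.

0.1061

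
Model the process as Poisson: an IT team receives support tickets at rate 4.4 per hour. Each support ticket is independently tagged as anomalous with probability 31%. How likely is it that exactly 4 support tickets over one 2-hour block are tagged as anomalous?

Thinning: the support tickets that are tagged as anomalous themselves form a Poisson process with rate 0.31 × 4.4 = 1.364 per hour.
Over the interval, μ = 1.364 × 2 = 2.728 (a 2-hour block = 2 hours).
P(N = 4) = e^(−2.728) · 2.728^4/4! ≈ 0.1508.

0.1508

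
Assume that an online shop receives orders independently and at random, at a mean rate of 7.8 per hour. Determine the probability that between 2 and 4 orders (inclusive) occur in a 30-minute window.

0.5492

Over the interval, μ = 7.8 × 0.5 = 3.9 (a 30-minute window = 0.5 hours).
P(2 ≤ N ≤ 4) = Σ_{j=2}^{4} e^(−3.9) · 3.9^j/j! ≈ 0.5492.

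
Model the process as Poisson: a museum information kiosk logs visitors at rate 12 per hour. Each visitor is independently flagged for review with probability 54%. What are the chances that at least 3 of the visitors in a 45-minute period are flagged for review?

0.8631

Thinning: the visitors that are flagged for review themselves form a Poisson process with rate 0.54 × 12 = 6.48 per hour.
Over the interval, μ = 6.48 × 0.75 = 4.86 (a 45-minute period = 0.75 hours).
P(N ≥ 3) = 1 − P(N ≤ 2) ≈ 0.8631.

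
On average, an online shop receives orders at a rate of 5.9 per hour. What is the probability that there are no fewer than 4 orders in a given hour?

0.8396

With mean μ = 5.9 per hour,
P(N ≥ 4) = 1 − P(N ≤ 3) = 1 − Σ_{j=0}^{3} e^(−μ) μ^j/j! ≈ 0.8396.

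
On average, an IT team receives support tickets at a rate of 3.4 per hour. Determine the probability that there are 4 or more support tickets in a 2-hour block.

Over the interval, μ = 3.4 × 2 = 6.8 (a 2-hour block = 2 hours).
P(N ≥ 4) = 1 − P(N ≤ 3) = 1 − Σ_{j=0}^{3} e^(−μ) μ^j/j! ≈ 0.9072.

0.9072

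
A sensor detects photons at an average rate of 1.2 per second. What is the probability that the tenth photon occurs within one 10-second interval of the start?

0.7576

Over the interval, μ = 1.2 × 10 = 12 (a 10-second interval = 10 seconds).
The tenth arrival falls in the interval iff at least 10 events occur there: P(S_10 ≤ t) = P(N ≥ 10) = 1 − P(N ≤ 9) ≈ 0.7576.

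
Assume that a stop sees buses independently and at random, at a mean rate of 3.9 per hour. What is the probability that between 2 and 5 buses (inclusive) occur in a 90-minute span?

0.4503

Over the interval, μ = 3.9 × 1.5 = 5.85 (a 90-minute span = 1.5 hours).
P(2 ≤ N ≤ 5) = Σ_{j=2}^{5} e^(−5.85) · 5.85^j/j! ≈ 0.4503.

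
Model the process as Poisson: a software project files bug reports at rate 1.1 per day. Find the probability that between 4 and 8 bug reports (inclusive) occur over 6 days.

0.6744

Over the interval, μ = 1.1 × 6 = 6.6 (6 days).
P(4 ≤ N ≤ 8) = Σ_{j=4}^{8} e^(−6.6) · 6.6^j/j! ≈ 0.6744.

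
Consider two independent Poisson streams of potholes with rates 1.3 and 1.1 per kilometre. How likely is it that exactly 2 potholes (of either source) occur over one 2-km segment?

0.0948

Independent Poisson processes superpose: combined rate λ = 1.3 + 1.1 = 2.4 per kilometre.
Over the interval, μ = 2.4 × 2 = 4.8 (a 2-km segment = 2 kilometres).
P(N = 2) = e^(−4.8) · 4.8^2/2! ≈ 0.0948.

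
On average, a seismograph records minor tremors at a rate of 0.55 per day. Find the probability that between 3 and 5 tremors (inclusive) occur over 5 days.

0.4577

Over the interval, μ = 0.55 × 5 = 2.75 (5 days).
P(3 ≤ N ≤ 5) = Σ_{j=3}^{5} e^(−2.75) · 2.75^j/j! ≈ 0.4577.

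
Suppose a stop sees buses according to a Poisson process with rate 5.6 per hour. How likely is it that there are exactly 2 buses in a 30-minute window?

Over the interval, μ = 5.6 × 0.5 = 2.8 (a 30-minute window = 0.5 hours).
P(N = 2) = e^(−μ) μ^2/2! = e^(−2.8) · 2.8^2/2 ≈ 0.2384.

0.2384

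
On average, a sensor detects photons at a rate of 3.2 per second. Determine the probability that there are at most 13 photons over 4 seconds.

0.5950

Over the interval, μ = 3.2 × 4 = 12.8 (4 seconds).
P(N ≤ 13) = Σ_{j=0}^{13} e^(−μ) μ^j/j! ≈ 0.5950.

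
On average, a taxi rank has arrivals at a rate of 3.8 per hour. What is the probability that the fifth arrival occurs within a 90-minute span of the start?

0.6728

Over the interval, μ = 3.8 × 1.5 = 5.7 (a 90-minute span = 1.5 hours).
The fifth arrival falls in the interval iff at least 5 events occur there: P(S_5 ≤ t) = P(N ≥ 5) = 1 − P(N ≤ 4) ≈ 0.6728.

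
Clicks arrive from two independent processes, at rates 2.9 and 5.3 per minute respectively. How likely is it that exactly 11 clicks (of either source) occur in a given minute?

Independent Poisson processes superpose: combined rate λ = 2.9 + 5.3 = 8.2 per minute.
So μ = 8.2.
P(N = 11) = e^(−8.2) · 8.2^11/11! ≈ 0.0776.

0.0776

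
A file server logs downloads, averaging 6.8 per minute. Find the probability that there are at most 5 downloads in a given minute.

With mean μ = 6.8 per minute,
P(N ≤ 5) = Σ_{j=0}^{5} e^(−μ) μ^j/j! ≈ 0.3270.

0.3270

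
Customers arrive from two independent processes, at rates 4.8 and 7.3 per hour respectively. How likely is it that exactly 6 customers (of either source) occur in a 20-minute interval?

Independent Poisson processes superpose: combined rate λ = 4.8 + 7.3 = 12.1 per hour.
Over the interval, μ = 12.1 × 1/3 ≈ 4.03333 (a 20-minute interval = 1/3 hours).
P(N = 6) = e^(−4.03333) · 4.03333^6/6! ≈ 0.1059.

0.1059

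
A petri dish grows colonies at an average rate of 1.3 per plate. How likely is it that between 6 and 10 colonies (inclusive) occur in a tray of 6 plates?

Over the interval, μ = 1.3 × 6 = 7.8 (a tray of 6 plates = 6 plates).
P(6 ≤ N ≤ 10) = Σ_{j=6}^{10} e^(−7.8) · 7.8^j/j! ≈ 0.6250.

0.6250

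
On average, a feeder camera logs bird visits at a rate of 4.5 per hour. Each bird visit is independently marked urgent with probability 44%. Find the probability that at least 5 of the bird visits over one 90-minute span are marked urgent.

0.1797

Thinning: the bird visits that are marked urgent themselves form a Poisson process with rate 0.44 × 4.5 = 1.98 per hour.
Over the interval, μ = 1.98 × 1.5 = 2.97 (a 90-minute span = 1.5 hours).
P(N ≥ 5) = 1 − P(N ≤ 4) ≈ 0.1797.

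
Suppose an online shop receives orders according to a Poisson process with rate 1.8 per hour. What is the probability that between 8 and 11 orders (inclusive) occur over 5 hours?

0.4791

Over the interval, μ = 1.8 × 5 = 9 (5 hours).
P(8 ≤ N ≤ 11) = Σ_{j=8}^{11} e^(−9) · 9^j/j! ≈ 0.4791.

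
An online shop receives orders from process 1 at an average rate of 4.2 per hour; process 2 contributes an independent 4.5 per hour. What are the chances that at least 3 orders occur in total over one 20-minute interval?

Independent Poisson processes superpose: combined rate λ = 4.2 + 4.5 = 8.7 per hour.
Over the interval, μ = 8.7 × 1/3 = 2.9 (a 20-minute interval = 1/3 hours).
P(N ≥ 3) = 1 − P(N ≤ 2) ≈ 0.5540.

0.5540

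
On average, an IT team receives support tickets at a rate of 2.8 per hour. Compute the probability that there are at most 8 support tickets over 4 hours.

Over the interval, μ = 2.8 × 4 = 11.2 (4 hours).
P(N ≤ 8) = Σ_{j=0}^{8} e^(−μ) μ^j/j! ≈ 0.2147.

0.2147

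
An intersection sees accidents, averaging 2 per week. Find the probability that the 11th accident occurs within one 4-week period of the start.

Over the interval, μ = 2 × 4 = 8 (a 4-week period = 4 weeks).
The 11th arrival falls in the interval iff at least 11 events occur there: P(S_11 ≤ t) = P(N ≥ 11) = 1 − P(N ≤ 10) ≈ 0.1841.

0.1841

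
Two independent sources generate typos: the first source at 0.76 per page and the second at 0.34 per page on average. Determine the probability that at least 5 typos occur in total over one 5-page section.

Independent Poisson processes superpose: combined rate λ = 0.76 + 0.34 = 1.1 per page.
Over the interval, μ = 1.1 × 5 = 5.5 (a 5-page section = 5 pages).
P(N ≥ 5) = 1 − P(N ≤ 4) ≈ 0.6425.

0.6425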